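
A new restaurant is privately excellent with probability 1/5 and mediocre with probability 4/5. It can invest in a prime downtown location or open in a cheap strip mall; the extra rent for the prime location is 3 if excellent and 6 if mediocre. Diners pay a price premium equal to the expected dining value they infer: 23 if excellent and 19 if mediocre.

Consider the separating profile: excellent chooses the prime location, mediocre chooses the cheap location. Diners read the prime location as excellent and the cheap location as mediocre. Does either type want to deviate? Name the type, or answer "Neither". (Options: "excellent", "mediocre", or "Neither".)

Neither

The prime location pays 23; the cheap location pays 19.
excellent: assigned the prime location, nets 23 − 3 = 20; deviating to the cheap location nets 19.
mediocre: assigned the cheap location, nets 19; deviating to the prime location nets 23 − 6 = 17.
Both types strictly prefer their assigned action; no profitable deviation.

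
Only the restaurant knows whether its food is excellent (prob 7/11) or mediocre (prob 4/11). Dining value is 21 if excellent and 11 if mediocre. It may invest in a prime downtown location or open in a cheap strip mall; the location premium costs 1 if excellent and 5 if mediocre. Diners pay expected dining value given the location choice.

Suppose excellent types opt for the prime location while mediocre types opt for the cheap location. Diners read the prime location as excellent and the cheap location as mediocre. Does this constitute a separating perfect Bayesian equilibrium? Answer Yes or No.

Under these beliefs, the prime location earns price premium 21 and the cheap location earns price premium 11.
excellent: the prime location nets 21 − 1 = 20; the cheap location nets 11. excellent prefers the prime location.
mediocre: the prime location nets 21 − 5 = 16; the cheap location nets 11. mediocre would deviate to the prime location.
mediocre has a profitable deviation, so the profile is not an equilibrium.

No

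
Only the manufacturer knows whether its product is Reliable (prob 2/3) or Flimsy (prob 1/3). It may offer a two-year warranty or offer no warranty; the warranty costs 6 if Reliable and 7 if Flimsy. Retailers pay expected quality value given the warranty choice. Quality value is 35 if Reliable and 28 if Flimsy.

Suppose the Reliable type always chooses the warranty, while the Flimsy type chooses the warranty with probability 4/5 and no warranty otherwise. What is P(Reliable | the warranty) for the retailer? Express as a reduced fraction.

5/7

P(the warranty) = (2/3)·1 + (1/3)·(4/5) = 14/15.
By Bayes' rule, P(Reliable | the warranty) = (2/3) / (14/15) = 5/7.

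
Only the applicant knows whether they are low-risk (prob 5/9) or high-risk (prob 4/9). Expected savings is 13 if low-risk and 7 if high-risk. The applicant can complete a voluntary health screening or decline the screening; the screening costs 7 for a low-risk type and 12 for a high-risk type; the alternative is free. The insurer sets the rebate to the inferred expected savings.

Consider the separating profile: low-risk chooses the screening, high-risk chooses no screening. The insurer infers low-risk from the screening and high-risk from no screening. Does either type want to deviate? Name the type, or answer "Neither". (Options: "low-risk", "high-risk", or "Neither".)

low-risk

The screening pays 13; no screening pays 7.
low-risk: assigned the screening, nets 13 − 7 = 6; deviating to no screening nets 7.
high-risk: assigned no screening, nets 7; deviating to the screening nets 13 − 12 = 1.
The low-risk type gains 1 by deviating.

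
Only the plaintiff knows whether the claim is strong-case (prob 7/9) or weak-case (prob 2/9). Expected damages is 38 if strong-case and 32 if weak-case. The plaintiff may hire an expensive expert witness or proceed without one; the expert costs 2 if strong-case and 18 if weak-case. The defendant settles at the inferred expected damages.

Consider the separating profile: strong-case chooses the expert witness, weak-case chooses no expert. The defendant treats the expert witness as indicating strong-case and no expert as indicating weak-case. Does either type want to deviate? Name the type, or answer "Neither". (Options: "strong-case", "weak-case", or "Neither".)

The expert witness pays 38; no expert pays 32.
strong-case: assigned the expert witness, nets 38 − 2 = 36; deviating to no expert nets 32.
weak-case: assigned no expert, nets 32; deviating to the expert witness nets 38 − 18 = 20.
Both types strictly prefer their assigned action; no profitable deviation.

Neither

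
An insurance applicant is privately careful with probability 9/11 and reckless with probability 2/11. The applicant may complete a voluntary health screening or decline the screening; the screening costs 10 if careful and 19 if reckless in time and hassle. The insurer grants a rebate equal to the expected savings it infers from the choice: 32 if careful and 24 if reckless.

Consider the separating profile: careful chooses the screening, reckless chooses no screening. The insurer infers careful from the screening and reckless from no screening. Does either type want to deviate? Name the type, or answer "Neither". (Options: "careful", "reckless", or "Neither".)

The screening pays 32; no screening pays 24.
careful: assigned the screening, nets 32 − 10 = 22; deviating to no screening nets 24.
reckless: assigned no screening, nets 24; deviating to the screening nets 32 − 19 = 13.
The careful type gains 2 by deviating.

careful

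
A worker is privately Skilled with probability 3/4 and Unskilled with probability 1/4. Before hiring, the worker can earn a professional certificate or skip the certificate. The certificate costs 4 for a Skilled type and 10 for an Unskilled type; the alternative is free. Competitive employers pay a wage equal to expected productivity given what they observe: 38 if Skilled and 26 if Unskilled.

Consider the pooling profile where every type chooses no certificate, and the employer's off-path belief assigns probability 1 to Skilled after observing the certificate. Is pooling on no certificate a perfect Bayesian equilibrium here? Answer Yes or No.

Yes

On path, the employer holds the prior and pays 3/4·38 + 1/4·26 = 35. Off path (the certificate), believing Skilled, it pays 38.
Skilled: no certificate nets 35; the certificate nets 38 − 4 = 34. Skilled stays.
Unskilled: no certificate nets 35; the certificate nets 38 − 10 = 28. Unskilled stays.
No type deviates, so pooling is sustained.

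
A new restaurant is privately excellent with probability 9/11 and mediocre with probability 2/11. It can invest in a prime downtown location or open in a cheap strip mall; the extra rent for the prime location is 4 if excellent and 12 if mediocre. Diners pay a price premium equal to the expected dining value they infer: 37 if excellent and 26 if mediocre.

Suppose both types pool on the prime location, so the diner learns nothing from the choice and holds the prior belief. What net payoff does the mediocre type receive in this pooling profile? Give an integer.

23

Pooled price premium = 9/11·37 + 2/11·26 = 35.
mediocre pays cost 12 for the prime location, so net payoff = 35 − 12 = 23.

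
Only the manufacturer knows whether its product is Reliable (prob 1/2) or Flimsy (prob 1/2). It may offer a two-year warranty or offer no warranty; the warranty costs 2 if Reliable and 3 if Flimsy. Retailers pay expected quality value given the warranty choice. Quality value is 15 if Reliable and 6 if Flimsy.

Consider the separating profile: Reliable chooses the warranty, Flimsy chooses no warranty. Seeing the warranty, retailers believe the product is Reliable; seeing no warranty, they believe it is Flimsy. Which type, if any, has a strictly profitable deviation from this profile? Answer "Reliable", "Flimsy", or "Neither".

Flimsy

The warranty pays 15; no warranty pays 6.
Reliable: assigned the warranty, nets 15 − 2 = 13; deviating to no warranty nets 6.
Flimsy: assigned no warranty, nets 6; deviating to the warranty nets 15 − 3 = 12.
The Flimsy type gains 6 by deviating.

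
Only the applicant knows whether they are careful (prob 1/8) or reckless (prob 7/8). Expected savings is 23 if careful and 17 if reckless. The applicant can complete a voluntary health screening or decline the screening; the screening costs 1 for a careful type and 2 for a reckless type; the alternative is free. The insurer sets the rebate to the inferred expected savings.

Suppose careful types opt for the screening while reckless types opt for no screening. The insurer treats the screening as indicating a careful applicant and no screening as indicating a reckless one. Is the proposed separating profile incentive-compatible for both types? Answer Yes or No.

Under these beliefs, the screening earns rebate 23 and no screening earns rebate 17.
careful: the screening nets 23 − 1 = 22; no screening nets 17. careful prefers the screening.
reckless: the screening nets 23 − 2 = 21; no screening nets 17. reckless would deviate to the screening.
reckless has a profitable deviation, so the profile is not an equilibrium.

No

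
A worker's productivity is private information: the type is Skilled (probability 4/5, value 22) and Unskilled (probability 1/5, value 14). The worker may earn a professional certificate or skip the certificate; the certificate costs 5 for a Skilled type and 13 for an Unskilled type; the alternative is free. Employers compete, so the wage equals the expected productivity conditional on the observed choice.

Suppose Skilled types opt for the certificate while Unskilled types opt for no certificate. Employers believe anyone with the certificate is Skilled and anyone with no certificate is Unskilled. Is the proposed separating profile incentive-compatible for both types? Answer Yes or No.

Under these beliefs, the certificate earns wage 22 and no certificate earns wage 14.
Skilled: the certificate nets 22 − 5 = 17; no certificate nets 14. Skilled prefers the certificate.
Unskilled: the certificate nets 22 − 13 = 9; no certificate nets 14. Unskilled prefers no certificate.
Neither type deviates, so the separating profile is an equilibrium.

Yes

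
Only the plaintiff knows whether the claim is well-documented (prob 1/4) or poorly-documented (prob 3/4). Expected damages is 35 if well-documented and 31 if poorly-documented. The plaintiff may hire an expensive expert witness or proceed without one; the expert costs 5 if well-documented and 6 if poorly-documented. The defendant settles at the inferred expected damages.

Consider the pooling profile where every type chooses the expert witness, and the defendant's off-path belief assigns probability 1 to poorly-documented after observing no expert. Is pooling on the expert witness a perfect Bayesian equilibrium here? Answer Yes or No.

No

On path, the defendant holds the prior and pays 1/4·35 + 3/4·31 = 32. Off path (no expert), believing poorly-documented, it pays 31.
well-documented: the expert witness nets 32 − 5 = 27; no expert nets 31. well-documented would deviate.
poorly-documented: the expert witness nets 32 − 6 = 26; no expert nets 31. poorly-documented would deviate.
A type deviates, so pooling fails.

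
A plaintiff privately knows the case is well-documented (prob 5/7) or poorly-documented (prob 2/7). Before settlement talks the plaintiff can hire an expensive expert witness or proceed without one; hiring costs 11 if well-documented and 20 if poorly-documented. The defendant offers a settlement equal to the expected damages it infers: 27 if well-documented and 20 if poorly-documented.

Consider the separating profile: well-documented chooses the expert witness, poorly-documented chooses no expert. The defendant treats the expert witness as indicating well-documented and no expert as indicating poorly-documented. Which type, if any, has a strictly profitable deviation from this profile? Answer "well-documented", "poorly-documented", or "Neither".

The expert witness pays 27; no expert pays 20.
well-documented: assigned the expert witness, nets 27 − 11 = 16; deviating to no expert nets 20.
poorly-documented: assigned no expert, nets 20; deviating to the expert witness nets 27 − 20 = 7.
The well-documented type gains 4 by deviating.

well-documented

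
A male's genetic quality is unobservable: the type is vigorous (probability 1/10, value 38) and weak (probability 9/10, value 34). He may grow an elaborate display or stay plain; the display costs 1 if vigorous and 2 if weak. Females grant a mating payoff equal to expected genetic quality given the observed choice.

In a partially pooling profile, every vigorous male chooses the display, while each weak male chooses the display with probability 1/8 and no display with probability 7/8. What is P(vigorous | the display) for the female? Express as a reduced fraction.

8/17

P(the display) = (1/10)·1 + (9/10)·(1/8) = 17/80.
By Bayes' rule, P(vigorous | the display) = (1/10) / (17/80) = 8/17.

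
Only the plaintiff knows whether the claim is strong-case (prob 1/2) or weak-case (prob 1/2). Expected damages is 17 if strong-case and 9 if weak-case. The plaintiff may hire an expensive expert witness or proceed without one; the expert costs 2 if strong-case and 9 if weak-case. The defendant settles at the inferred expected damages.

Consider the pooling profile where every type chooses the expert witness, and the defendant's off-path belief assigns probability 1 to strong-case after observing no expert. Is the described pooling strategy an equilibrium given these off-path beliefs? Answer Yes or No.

No

On path, the defendant holds the prior and pays 1/2·17 + 1/2·9 = 13. Off path (no expert), believing strong-case, it pays 17.
strong-case: the expert witness nets 13 − 2 = 11; no expert nets 17. strong-case would deviate.
weak-case: the expert witness nets 13 − 9 = 4; no expert nets 17. weak-case would deviate.
A type deviates, so pooling fails.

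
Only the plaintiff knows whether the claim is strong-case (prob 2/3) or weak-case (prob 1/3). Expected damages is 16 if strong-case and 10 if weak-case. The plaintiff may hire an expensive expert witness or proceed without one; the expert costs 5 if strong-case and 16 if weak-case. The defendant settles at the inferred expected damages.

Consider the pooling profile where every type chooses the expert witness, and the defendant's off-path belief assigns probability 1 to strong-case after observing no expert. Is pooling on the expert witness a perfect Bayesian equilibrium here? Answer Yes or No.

On path, the defendant holds the prior and pays 2/3·16 + 1/3·10 = 14. Off path (no expert), believing strong-case, it pays 16.
strong-case: the expert witness nets 14 − 5 = 9; no expert nets 16. strong-case would deviate.
weak-case: the expert witness nets 14 − 16 = -2; no expert nets 16. weak-case would deviate.
A type deviates, so pooling fails.

No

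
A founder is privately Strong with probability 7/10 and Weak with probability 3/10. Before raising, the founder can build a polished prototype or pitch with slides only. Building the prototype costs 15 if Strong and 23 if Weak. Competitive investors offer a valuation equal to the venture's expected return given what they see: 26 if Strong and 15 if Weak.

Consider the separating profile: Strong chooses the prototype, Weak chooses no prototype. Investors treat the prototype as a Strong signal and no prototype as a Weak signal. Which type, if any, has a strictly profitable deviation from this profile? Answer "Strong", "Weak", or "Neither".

Strong

The prototype pays 26; no prototype pays 15.
Strong: assigned the prototype, nets 26 − 15 = 11; deviating to no prototype nets 15.
Weak: assigned no prototype, nets 15; deviating to the prototype nets 26 − 23 = 3.
The Strong type gains 4 by deviating.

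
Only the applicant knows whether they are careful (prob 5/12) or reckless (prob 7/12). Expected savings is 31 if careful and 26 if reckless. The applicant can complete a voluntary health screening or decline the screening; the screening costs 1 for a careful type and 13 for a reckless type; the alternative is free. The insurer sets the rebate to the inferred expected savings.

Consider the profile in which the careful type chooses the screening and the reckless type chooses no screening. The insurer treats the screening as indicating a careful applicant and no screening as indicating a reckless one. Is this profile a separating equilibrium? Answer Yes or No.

Under these beliefs, the screening earns rebate 31 and no screening earns rebate 26.
careful: the screening nets 31 − 1 = 30; no screening nets 26. careful prefers the screening.
reckless: the screening nets 31 − 13 = 18; no screening nets 26. reckless prefers no screening.
Neither type deviates, so the separating profile is an equilibrium.

Yes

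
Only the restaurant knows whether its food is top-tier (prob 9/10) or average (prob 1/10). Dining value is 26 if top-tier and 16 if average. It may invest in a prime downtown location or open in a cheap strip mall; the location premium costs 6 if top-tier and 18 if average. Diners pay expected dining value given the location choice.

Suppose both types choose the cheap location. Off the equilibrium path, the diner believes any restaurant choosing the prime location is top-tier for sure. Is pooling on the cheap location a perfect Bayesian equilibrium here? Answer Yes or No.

Yes

On path, the diner holds the prior and pays 9/10·26 + 1/10·16 = 25. Off path (the prime location), believing top-tier, it pays 26.
top-tier: the cheap location nets 25; the prime location nets 26 − 6 = 20. top-tier stays.
average: the cheap location nets 25; the prime location nets 26 − 18 = 8. average stays.
No type deviates, so pooling is sustained.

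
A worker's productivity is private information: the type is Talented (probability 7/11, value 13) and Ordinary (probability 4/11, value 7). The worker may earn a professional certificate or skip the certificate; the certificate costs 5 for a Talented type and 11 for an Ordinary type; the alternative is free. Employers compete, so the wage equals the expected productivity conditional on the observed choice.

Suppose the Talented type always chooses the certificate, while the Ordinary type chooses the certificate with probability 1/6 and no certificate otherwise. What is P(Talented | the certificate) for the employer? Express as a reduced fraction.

P(the certificate) = (7/11)·1 + (4/11)·(1/6) = 23/33.
By Bayes' rule, P(Talented | the certificate) = (7/11) / (23/33) = 21/23.

21/23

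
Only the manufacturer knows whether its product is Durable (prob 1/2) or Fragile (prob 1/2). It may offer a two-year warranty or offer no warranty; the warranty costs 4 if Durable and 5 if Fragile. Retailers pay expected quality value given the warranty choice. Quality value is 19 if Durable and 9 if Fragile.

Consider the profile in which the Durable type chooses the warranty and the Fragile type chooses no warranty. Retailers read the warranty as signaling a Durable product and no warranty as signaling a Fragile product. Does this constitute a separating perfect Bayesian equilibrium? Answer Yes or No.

Under these beliefs, the warranty earns price 19 and no warranty earns price 9.
Durable: the warranty nets 19 − 4 = 15; no warranty nets 9. Durable prefers the warranty.
Fragile: the warranty nets 19 − 5 = 14; no warranty nets 9. Fragile would deviate to the warranty.
Fragile has a profitable deviation, so the profile is not an equilibrium.

No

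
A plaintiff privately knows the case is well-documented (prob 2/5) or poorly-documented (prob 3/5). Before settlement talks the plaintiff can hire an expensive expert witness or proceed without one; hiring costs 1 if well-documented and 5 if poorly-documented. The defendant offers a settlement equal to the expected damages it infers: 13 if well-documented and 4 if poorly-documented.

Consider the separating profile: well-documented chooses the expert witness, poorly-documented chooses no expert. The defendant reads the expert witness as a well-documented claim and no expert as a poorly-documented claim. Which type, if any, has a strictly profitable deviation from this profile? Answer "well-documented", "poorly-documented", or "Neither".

poorly-documented

The expert witness pays 13; no expert pays 4.
well-documented: assigned the expert witness, nets 13 − 1 = 12; deviating to no expert nets 4.
poorly-documented: assigned no expert, nets 4; deviating to the expert witness nets 13 − 5 = 8.
The poorly-documented type gains 4 by deviating.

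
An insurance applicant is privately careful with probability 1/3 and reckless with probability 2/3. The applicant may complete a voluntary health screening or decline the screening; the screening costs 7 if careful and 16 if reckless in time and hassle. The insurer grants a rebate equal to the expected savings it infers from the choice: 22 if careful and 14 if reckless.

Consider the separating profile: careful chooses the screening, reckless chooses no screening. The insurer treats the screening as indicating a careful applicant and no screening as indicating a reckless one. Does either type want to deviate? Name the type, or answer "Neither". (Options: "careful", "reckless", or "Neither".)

The screening pays 22; no screening pays 14.
careful: assigned the screening, nets 22 − 7 = 15; deviating to no screening nets 14.
reckless: assigned no screening, nets 14; deviating to the screening nets 22 − 16 = 6.
Both types strictly prefer their assigned action; no profitable deviation.

Neither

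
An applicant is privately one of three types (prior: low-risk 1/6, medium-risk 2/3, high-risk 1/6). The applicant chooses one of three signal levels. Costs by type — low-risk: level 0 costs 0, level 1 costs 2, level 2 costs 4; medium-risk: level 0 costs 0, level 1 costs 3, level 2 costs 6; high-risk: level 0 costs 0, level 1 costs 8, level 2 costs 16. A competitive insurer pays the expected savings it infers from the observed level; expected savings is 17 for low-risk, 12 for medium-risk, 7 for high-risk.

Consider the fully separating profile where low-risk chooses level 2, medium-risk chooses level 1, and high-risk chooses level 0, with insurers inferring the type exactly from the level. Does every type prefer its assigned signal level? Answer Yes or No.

Separating rebates: level 2 → 17, level 1 → 12, level 0 → 7.
low-risk (assigned level 2): level 0: 7 − 0 = 7; level 1: 12 − 2 = 10; level 2: 17 − 4 = 13. low-risk stays.
medium-risk (assigned level 1): level 0: 7 − 0 = 7; level 1: 12 − 3 = 9; level 2: 17 − 6 = 11. medium-risk prefers level 2.
high-risk (assigned level 0): level 0: 7 − 0 = 7; level 1: 12 − 8 = 4; level 2: 17 − 16 = 1. high-risk stays.
At least one type deviates; the separating profile fails.

No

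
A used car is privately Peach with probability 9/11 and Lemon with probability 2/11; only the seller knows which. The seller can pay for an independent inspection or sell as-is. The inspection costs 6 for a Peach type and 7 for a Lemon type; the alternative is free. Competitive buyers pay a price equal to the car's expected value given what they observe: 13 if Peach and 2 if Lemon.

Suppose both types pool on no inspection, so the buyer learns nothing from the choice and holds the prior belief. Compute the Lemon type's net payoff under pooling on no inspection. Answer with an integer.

11

Pooled price = 9/11·13 + 2/11·2 = 11.
Lemon pays no cost for no inspection, so net payoff = 11.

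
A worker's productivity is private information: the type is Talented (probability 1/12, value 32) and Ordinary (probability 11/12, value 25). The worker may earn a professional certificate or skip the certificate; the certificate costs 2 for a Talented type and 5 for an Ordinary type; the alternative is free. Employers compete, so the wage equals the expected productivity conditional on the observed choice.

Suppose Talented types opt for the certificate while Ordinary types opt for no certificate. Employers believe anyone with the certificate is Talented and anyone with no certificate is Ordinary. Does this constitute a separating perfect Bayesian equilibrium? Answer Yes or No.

Under these beliefs, the certificate earns wage 32 and no certificate earns wage 25.
Talented: the certificate nets 32 − 2 = 30; no certificate nets 25. Talented prefers the certificate.
Ordinary: the certificate nets 32 − 5 = 27; no certificate nets 25. Ordinary would deviate to the certificate.
Ordinary has a profitable deviation, so the profile is not an equilibrium.

No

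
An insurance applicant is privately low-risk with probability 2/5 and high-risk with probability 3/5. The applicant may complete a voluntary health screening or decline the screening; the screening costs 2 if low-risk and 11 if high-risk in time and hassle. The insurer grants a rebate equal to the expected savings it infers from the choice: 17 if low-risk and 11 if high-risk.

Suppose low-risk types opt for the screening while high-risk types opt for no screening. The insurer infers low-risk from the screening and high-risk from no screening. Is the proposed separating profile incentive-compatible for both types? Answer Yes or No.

Under these beliefs, the screening earns rebate 17 and no screening earns rebate 11.
low-risk: the screening nets 17 − 2 = 15; no screening nets 11. low-risk prefers the screening.
high-risk: the screening nets 17 − 11 = 6; no screening nets 11. high-risk prefers no screening.
Neither type deviates, so the separating profile is an equilibrium.

Yes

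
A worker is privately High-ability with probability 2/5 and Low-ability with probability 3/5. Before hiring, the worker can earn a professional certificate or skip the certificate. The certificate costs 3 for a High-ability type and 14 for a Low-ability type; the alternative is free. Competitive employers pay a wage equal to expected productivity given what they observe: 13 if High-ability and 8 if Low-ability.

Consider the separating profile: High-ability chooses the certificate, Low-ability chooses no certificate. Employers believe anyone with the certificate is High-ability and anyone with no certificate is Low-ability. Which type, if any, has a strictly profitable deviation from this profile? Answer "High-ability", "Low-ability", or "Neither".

Neither

The certificate pays 13; no certificate pays 8.
High-ability: assigned the certificate, nets 13 − 3 = 10; deviating to no certificate nets 8.
Low-ability: assigned no certificate, nets 8; deviating to the certificate nets 13 − 14 = -1.
Both types strictly prefer their assigned action; no profitable deviation.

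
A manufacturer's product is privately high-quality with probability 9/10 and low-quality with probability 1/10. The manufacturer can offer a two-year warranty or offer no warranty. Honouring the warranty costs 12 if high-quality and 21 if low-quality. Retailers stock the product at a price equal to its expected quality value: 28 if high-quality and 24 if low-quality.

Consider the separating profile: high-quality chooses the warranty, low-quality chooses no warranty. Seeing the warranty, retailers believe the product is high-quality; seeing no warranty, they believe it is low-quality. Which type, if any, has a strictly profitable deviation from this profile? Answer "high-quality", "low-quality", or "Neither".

high-quality

The warranty pays 28; no warranty pays 24.
high-quality: assigned the warranty, nets 28 − 12 = 16; deviating to no warranty nets 24.
low-quality: assigned no warranty, nets 24; deviating to the warranty nets 28 − 21 = 7.
The high-quality type gains 8 by deviating.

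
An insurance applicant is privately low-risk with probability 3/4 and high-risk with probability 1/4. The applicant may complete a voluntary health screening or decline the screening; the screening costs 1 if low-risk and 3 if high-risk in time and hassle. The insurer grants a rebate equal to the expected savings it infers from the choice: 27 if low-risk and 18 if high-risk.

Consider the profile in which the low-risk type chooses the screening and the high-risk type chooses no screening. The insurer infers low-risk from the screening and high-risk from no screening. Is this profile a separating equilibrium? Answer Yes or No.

Under these beliefs, the screening earns rebate 27 and no screening earns rebate 18.
low-risk: the screening nets 27 − 1 = 26; no screening nets 18. low-risk prefers the screening.
high-risk: the screening nets 27 − 3 = 24; no screening nets 18. high-risk would deviate to the screening.
high-risk has a profitable deviation, so the profile is not an equilibrium.

No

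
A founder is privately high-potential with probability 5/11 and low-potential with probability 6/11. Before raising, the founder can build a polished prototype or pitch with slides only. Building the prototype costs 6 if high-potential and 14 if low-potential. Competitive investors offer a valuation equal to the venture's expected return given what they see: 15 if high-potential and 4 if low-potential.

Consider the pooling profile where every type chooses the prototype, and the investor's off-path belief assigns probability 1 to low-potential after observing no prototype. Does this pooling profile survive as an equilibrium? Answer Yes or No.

No

On path, the investor holds the prior and pays 5/11·15 + 6/11·4 = 9. Off path (no prototype), believing low-potential, it pays 4.
high-potential: the prototype nets 9 − 6 = 3; no prototype nets 4. high-potential would deviate.
low-potential: the prototype nets 9 − 14 = -5; no prototype nets 4. low-potential would deviate.
A type deviates, so pooling fails.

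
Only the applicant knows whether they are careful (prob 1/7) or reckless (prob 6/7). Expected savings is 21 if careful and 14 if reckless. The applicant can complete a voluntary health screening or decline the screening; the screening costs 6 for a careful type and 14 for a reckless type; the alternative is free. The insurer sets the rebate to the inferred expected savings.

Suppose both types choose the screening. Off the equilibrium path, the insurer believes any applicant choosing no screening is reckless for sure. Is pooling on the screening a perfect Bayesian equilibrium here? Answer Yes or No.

No

On path, the insurer holds the prior and pays 1/7·21 + 6/7·14 = 15. Off path (no screening), believing reckless, it pays 14.
careful: the screening nets 15 − 6 = 9; no screening nets 14. careful would deviate.
reckless: the screening nets 15 − 14 = 1; no screening nets 14. reckless would deviate.
A type deviates, so pooling fails.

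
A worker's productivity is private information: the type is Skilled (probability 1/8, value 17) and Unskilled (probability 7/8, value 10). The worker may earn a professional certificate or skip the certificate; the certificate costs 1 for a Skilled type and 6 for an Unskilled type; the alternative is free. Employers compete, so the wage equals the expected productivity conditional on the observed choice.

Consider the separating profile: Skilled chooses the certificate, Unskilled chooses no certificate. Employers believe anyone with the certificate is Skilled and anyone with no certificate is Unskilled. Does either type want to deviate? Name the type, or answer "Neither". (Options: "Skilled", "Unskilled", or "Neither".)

The certificate pays 17; no certificate pays 10.
Skilled: assigned the certificate, nets 17 − 1 = 16; deviating to no certificate nets 10.
Unskilled: assigned no certificate, nets 10; deviating to the certificate nets 17 − 6 = 11.
The Unskilled type gains 1 by deviating.

Unskilled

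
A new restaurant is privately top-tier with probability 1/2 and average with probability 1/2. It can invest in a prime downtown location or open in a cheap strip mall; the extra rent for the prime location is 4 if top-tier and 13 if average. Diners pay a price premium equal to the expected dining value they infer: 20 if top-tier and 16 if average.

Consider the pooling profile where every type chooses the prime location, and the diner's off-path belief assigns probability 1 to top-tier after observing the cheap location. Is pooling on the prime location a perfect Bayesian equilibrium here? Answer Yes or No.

No

On path, the diner holds the prior and pays 1/2·20 + 1/2·16 = 18. Off path (the cheap location), believing top-tier, it pays 20.
top-tier: the prime location nets 18 − 4 = 14; the cheap location nets 20. top-tier would deviate.
average: the prime location nets 18 − 13 = 5; the cheap location nets 20. average would deviate.
A type deviates, so pooling fails.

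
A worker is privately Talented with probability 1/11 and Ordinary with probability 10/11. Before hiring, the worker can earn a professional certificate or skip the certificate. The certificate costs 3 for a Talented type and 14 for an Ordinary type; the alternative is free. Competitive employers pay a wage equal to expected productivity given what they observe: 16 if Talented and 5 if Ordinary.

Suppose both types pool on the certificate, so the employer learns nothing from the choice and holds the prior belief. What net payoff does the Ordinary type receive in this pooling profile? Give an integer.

-8

Pooled wage = 1/11·16 + 10/11·5 = 6.
Ordinary pays cost 14 for the certificate, so net payoff = 6 − 14 = -8.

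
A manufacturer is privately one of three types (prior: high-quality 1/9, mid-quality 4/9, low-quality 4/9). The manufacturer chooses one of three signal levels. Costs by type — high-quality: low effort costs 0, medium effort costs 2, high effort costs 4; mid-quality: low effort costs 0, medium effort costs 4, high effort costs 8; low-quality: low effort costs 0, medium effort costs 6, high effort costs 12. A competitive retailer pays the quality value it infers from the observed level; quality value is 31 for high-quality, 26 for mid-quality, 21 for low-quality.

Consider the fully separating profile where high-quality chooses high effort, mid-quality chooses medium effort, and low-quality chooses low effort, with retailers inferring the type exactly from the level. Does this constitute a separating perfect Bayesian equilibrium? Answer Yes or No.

Separating prices: high effort → 31, medium effort → 26, low effort → 21.
high-quality (assigned high effort): low effort: 21 − 0 = 21; medium effort: 26 − 2 = 24; high effort: 31 − 4 = 27. high-quality stays.
mid-quality (assigned medium effort): low effort: 21 − 0 = 21; medium effort: 26 − 4 = 22; high effort: 31 − 8 = 23. mid-quality prefers high effort.
low-quality (assigned low effort): low effort: 21 − 0 = 21; medium effort: 26 − 6 = 20; high effort: 31 − 12 = 19. low-quality stays.
At least one type deviates; the separating profile fails.

No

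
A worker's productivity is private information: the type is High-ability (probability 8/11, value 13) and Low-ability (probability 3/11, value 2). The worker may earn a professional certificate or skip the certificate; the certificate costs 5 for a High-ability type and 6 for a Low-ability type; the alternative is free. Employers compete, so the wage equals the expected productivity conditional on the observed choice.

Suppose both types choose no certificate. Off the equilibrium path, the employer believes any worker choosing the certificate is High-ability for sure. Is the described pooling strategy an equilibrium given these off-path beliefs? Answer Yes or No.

On path, the employer holds the prior and pays 8/11·13 + 3/11·2 = 10. Off path (the certificate), believing High-ability, it pays 13.
High-ability: no certificate nets 10; the certificate nets 13 − 5 = 8. High-ability stays.
Low-ability: no certificate nets 10; the certificate nets 13 − 6 = 7. Low-ability stays.
No type deviates, so pooling is sustained.

Yes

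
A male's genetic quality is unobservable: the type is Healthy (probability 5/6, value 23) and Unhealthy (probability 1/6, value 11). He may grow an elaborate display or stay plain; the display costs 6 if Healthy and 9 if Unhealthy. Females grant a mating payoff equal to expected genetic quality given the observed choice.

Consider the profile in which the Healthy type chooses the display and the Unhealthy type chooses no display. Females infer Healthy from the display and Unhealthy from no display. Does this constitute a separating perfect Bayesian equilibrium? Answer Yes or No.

No

Under these beliefs, the display earns mating payoff 23 and no display earns mating payoff 11.
Healthy: the display nets 23 − 6 = 17; no display nets 11. Healthy prefers the display.
Unhealthy: the display nets 23 − 9 = 14; no display nets 11. Unhealthy would deviate to the display.
Unhealthy has a profitable deviation, so the profile is not an equilibrium.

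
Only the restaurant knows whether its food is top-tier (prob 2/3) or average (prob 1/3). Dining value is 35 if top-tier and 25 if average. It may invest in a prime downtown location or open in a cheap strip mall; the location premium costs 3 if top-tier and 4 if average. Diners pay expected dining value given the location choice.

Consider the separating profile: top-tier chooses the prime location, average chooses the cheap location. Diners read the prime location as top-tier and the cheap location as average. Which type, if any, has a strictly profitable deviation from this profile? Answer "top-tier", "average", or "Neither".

average

The prime location pays 35; the cheap location pays 25.
top-tier: assigned the prime location, nets 35 − 3 = 32; deviating to the cheap location nets 25.
average: assigned the cheap location, nets 25; deviating to the prime location nets 35 − 4 = 31.
The average type gains 6 by deviating.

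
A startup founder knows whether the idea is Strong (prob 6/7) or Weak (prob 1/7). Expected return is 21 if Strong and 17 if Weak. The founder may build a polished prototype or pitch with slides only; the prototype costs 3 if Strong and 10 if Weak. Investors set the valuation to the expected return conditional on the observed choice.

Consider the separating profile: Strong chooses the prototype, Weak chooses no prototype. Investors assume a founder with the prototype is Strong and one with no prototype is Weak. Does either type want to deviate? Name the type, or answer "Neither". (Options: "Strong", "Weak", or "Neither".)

The prototype pays 21; no prototype pays 17.
Strong: assigned the prototype, nets 21 − 3 = 18; deviating to no prototype nets 17.
Weak: assigned no prototype, nets 17; deviating to the prototype nets 21 − 10 = 11.
Both types strictly prefer their assigned action; no profitable deviation.

Neither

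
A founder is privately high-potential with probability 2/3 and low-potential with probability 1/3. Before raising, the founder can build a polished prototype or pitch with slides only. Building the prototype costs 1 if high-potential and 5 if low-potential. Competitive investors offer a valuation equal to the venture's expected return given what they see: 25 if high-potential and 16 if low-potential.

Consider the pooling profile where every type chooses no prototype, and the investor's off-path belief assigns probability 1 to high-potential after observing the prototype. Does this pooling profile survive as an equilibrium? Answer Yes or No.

On path, the investor holds the prior and pays 2/3·25 + 1/3·16 = 22. Off path (the prototype), believing high-potential, it pays 25.
high-potential: no prototype nets 22; the prototype nets 25 − 1 = 24. high-potential would deviate.
low-potential: no prototype nets 22; the prototype nets 25 − 5 = 20. low-potential stays.
A type deviates, so pooling fails.

No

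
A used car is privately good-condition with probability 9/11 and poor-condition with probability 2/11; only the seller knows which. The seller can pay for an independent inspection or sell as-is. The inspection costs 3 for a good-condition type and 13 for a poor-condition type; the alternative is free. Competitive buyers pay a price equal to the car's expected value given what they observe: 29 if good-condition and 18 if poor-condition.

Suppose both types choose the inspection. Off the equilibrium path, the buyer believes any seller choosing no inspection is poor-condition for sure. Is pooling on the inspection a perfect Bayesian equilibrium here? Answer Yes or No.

On path, the buyer holds the prior and pays 9/11·29 + 2/11·18 = 27. Off path (no inspection), believing poor-condition, it pays 18.
good-condition: the inspection nets 27 − 3 = 24; no inspection nets 18. good-condition stays.
poor-condition: the inspection nets 27 − 13 = 14; no inspection nets 18. poor-condition would deviate.
A type deviates, so pooling fails.

No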